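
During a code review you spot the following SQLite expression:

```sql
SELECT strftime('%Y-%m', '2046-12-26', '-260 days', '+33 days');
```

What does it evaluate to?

First apply '-260 days', '+33 days': 2046-12-26 → 2046-05-13.
`%Y-%m` extracts the year-month: 2046-05.

2046-05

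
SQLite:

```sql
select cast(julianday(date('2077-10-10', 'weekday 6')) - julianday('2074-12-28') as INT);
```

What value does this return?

1023

`weekday 6` advances to the next Saturday; 2077-10-10 is a Sunday, so it moves forward to 2077-10-16.
3 days remain in December 2074 after the 28th (31 − 28).
Full months from January 2075 through September 2077 contribute their day counts.
Then 16 days into October 2077.
Total: 3 + 31 + 28 + 31 + 30 + 31 + 30 + 31 + 31 + 30 + 31 + 30 + 31 + 31 + 29 + 31 + 30 + 31 + 30 + 31 + 31 + 30 + 31 + 30 + 31 + 31 + 28 + 31 + 30 + 31 + 30 + 31 + 31 + 30 + 16 = 1023.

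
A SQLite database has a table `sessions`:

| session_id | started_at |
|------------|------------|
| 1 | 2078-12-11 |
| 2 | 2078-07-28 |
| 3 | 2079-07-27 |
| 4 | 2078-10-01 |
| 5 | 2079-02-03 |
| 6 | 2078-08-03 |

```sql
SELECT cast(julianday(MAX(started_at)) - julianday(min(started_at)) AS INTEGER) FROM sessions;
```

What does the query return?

364

MIN = 2078-07-28, MAX = 2079-07-27.
3 days remain in July 2078 after the 28th (31 − 28).
Full months from August 2078 through June 2079 contribute their day counts.
Then 27 days into July 2079.
Total: 3 + 31 + 30 + 31 + 30 + 31 + 31 + 28 + 31 + 30 + 31 + 30 + 27 = 364.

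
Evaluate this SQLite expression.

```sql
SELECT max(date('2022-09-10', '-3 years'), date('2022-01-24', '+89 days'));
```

date('2022-09-10', '-3 years') → 2019-09-10.
date('2022-01-24', '+89 days') → 2022-04-23.
Later of the two is 2022-04-23.

2022-04-23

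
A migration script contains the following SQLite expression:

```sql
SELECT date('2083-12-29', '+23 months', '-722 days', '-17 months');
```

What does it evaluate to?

Adding +23 months to 2083-12-29 gives 2085-11-29.
Applying '-722 days' to 2085-11-29: counting 722 days back gives 2083-12-08.
Adding -17 months to 2083-12-08 gives 2082-07-08.

2082-07-08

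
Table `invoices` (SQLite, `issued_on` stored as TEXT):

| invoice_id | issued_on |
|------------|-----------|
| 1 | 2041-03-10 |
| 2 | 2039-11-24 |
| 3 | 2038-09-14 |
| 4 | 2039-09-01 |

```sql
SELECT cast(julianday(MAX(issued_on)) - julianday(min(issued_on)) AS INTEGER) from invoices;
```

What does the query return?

908

MIN = 2038-09-14, MAX = 2041-03-10.
16 days remain in September 2038 after the 14th (30 − 14).
Full months from October 2038 through February 2041 contribute their day counts.
Then 10 days into March 2041.
Total: 16 + 31 + 30 + 31 + 31 + 28 + 31 + 30 + 31 + 30 + 31 + 31 + 30 + 31 + 30 + 31 + 31 + 29 + 31 + 30 + 31 + 30 + 31 + 31 + 30 + 31 + 30 + 31 + 31 + 28 + 10 = 908.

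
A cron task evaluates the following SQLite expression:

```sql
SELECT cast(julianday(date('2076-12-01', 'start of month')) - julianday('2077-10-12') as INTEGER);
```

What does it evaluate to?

`start of month` rewinds 2076-12-01 to 2076-12-01.
30 days remain in December 2076 after the 1st (31 − 1).
Full months from January 2077 through September 2077 contribute their day counts.
Then 12 days into October 2077.
Total: 30 + 31 + 28 + 31 + 30 + 31 + 30 + 31 + 31 + 30 + 12 = 315.
The subtraction is earlier − later, so the result is −315 → -315.

-315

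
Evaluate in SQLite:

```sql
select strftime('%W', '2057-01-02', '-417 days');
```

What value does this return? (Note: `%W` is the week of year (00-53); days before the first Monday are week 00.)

First apply '-417 days': 2057-01-02 → 2055-11-12.
2055-11-12 is a Friday. SQLite's %W counts Mondays since the year started; the result is 45.

45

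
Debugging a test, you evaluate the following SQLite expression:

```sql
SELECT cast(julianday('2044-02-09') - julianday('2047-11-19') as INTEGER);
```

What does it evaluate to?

20 days remain in February 2044 after the 9th (29 − 9).
Full months from March 2044 through October 2047 contribute their day counts.
Then 19 days into November 2047.
Total: 20 + 31 + 30 + 31 + 30 + 31 + 31 + 30 + 31 + 30 + 31 + 31 + 28 + 31 + 30 + 31 + 30 + 31 + 31 + 30 + 31 + 30 + 31 + 31 + 28 + 31 + 30 + 31 + 30 + 31 + 31 + 30 + 31 + 30 + 31 + 31 + 28 + 31 + 30 + 31 + 30 + 31 + 31 + 30 + 31 + 19 = 1379.
The subtraction is earlier − later, so the result is −1379 → -1379.

-1379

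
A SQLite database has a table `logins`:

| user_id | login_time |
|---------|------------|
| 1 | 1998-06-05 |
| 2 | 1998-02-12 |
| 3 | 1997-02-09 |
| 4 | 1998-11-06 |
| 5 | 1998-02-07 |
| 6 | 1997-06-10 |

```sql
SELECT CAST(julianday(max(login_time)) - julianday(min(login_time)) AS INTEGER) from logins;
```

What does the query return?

MIN = 1997-02-09, MAX = 1998-11-06.
19 days remain in February 1997 after the 9th (28 − 9).
Full months from March 1997 through October 1998 contribute their day counts.
Then 6 days into November 1998.
Total: 19 + 31 + 30 + 31 + 30 + 31 + 31 + 30 + 31 + 30 + 31 + 31 + 28 + 31 + 30 + 31 + 30 + 31 + 31 + 30 + 31 + 6 = 635.

635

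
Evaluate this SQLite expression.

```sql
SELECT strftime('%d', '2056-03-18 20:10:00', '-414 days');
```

First apply '-414 days': 2056-03-18 20:10:00 → 2055-01-29 20:10:00.
`%d` extracts the 2-digit day of month: 29.

29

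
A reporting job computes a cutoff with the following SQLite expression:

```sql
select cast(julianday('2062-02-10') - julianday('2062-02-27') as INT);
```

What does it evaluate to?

-17

Both dates are in February 2062: 27 − 10 = 17.
The subtraction is earlier − later, so the result is −17 → -17.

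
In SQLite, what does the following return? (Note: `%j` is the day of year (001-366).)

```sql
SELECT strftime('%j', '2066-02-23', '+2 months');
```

First apply '+2 months': 2066-02-23 → 2066-04-23.
Day-of-year for 2066-04-23: days since 2066-01-01 inclusive = 113, zero-padded to 113.

113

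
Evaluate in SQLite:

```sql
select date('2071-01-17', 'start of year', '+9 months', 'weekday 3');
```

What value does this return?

`start of year` rewinds 2071-01-17 to 2071-01-01.
Adding +9 months to 2071-01-01 gives 2071-10-01.
`weekday 3` advances to the next Wednesday; 2071-10-01 is a Thursday, so it moves forward to 2071-10-07.

2071-10-07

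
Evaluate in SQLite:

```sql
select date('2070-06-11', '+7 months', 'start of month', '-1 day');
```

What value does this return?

2070-12-31

Adding +7 months to 2070-06-11 gives 2071-01-11.
`start of month` rewinds 2071-01-11 to 2071-01-01.
Going back 1 day from 2071-01-01 reaches 2070-12-31 (last day of December, 31 days).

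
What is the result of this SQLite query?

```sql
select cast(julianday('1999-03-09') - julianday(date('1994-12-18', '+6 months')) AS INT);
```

Adding +6 months to 1994-12-18 gives 1995-06-18.
12 days remain in June 1995 after the 18th (30 − 18).
Full months from July 1995 through February 1999 contribute their day counts.
Then 9 days into March 1999.
Total: 12 + 31 + 31 + 30 + 31 + 30 + 31 + 31 + 29 + 31 + 30 + 31 + 30 + 31 + 31 + 30 + 31 + 30 + 31 + 31 + 28 + 31 + 30 + 31 + 30 + 31 + 31 + 30 + 31 + 30 + 31 + 31 + 28 + 31 + 30 + 31 + 30 + 31 + 31 + 30 + 31 + 30 + 31 + 31 + 28 + 9 = 1360.

1360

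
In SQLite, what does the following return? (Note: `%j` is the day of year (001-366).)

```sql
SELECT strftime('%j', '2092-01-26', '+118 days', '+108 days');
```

252

First apply '+118 days', '+108 days': 2092-01-26 → 2092-09-08.
Day-of-year for 2092-09-08: days since 2092-01-01 inclusive = 252, zero-padded to 252.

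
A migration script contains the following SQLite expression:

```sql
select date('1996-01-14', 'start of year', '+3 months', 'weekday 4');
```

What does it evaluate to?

`start of year` rewinds 1996-01-14 to 1996-01-01.
Adding +3 months to 1996-01-01 gives 1996-04-01.
`weekday 4` advances to the next Thursday; 1996-04-01 is a Monday, so it moves forward to 1996-04-04.

1996-04-04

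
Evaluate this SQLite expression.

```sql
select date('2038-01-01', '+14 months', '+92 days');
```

2039-06-01

Adding +14 months to 2038-01-01 gives 2039-03-01.
Applying '+92 days' to 2039-03-01: counting 92 days forward gives 2039-06-01.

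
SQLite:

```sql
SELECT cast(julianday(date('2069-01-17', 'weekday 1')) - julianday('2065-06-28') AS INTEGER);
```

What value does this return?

`weekday 1` advances to the next Monday; 2069-01-17 is a Thursday, so it moves forward to 2069-01-21.
2 days remain in June 2065 after the 28th (30 − 28).
Full months from July 2065 through December 2068 contribute their day counts.
Then 21 days into January 2069.
Total: 2 + 31 + 31 + 30 + 31 + 30 + 31 + 31 + 28 + 31 + 30 + 31 + 30 + 31 + 31 + 30 + 31 + 30 + 31 + 31 + 28 + 31 + 30 + 31 + 30 + 31 + 31 + 30 + 31 + 30 + 31 + 31 + 29 + 31 + 30 + 31 + 30 + 31 + 31 + 30 + 31 + 30 + 31 + 21 = 1303.

1303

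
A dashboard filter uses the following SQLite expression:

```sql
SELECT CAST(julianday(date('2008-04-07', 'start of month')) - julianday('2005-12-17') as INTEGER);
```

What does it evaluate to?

836

`start of month` rewinds 2008-04-07 to 2008-04-01.
14 days remain in December 2005 after the 17th (31 − 17).
Full months from January 2006 through March 2008 contribute their day counts.
Then 1 day into April 2008.
Total: 14 + 31 + 28 + 31 + 30 + 31 + 30 + 31 + 31 + 30 + 31 + 30 + 31 + 31 + 28 + 31 + 30 + 31 + 30 + 31 + 31 + 30 + 31 + 30 + 31 + 31 + 29 + 31 + 1 = 836.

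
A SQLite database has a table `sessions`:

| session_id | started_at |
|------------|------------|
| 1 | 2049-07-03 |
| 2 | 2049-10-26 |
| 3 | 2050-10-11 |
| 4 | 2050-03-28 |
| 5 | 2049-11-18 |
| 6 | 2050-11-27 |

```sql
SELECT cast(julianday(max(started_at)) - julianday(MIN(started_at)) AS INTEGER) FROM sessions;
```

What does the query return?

MIN = 2049-07-03, MAX = 2050-11-27.
28 days remain in July 2049 after the 3rd (31 − 3).
Full months from August 2049 through October 2050 contribute their day counts.
Then 27 days into November 2050.
Total: 28 + 31 + 30 + 31 + 30 + 31 + 31 + 28 + 31 + 30 + 31 + 30 + 31 + 31 + 30 + 31 + 27 = 512.

512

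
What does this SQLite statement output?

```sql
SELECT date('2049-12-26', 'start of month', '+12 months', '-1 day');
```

`start of month` rewinds 2049-12-26 to 2049-12-01.
Adding +12 months to 2049-12-01 gives 2050-12-01.
Going back 1 day from 2050-12-01 reaches 2050-11-30 (last day of November, 30 days).

2050-11-30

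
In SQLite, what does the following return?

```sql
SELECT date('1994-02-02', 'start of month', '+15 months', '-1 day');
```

1995-04-30

`start of month` rewinds 1994-02-02 to 1994-02-01.
Adding +15 months to 1994-02-01 gives 1995-05-01.
Going back 1 day from 1995-05-01 reaches 1995-04-30 (last day of April, 30 days).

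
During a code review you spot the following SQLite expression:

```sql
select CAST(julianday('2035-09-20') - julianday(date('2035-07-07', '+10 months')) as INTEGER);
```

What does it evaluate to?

Adding +10 months to 2035-07-07 gives 2036-05-07.
10 days remain in September 2035 after the 20th (30 − 20).
Full months from October 2035 through April 2036 contribute their day counts.
Then 7 days into May 2036.
Total: 10 + 31 + 30 + 31 + 31 + 29 + 31 + 30 + 7 = 230.
The subtraction is earlier − later, so the result is −230 → -230.

-230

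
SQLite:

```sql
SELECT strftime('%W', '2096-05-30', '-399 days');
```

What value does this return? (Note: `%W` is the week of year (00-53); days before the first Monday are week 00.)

17

First apply '-399 days': 2096-05-30 → 2095-04-27.
2095-04-27 is a Wednesday. SQLite's %W counts Mondays since the year started; the result is 17.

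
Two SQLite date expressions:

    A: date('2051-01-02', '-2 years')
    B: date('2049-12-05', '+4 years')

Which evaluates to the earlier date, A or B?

A = 2049-01-02.
B = 2053-12-05.
A is earlier.

A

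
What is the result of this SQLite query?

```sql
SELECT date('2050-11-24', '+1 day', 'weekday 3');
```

Advancing 1 more day within November lands on 2050-11-25.
`weekday 3` advances to the next Wednesday; 2050-11-25 is a Friday, so it moves forward to 2050-11-30.

2050-11-30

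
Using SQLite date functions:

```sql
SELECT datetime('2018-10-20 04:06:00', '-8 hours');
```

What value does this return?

-8 hours from 2018-10-20 04:06:00 is 2018-10-19 20:06:00 (crosses midnight).

2018-10-19 20:06:00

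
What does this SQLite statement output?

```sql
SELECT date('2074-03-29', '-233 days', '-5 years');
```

2068-08-08

Applying '-233 days' to 2074-03-29: counting 233 days back gives 2073-08-08.
Adding -5 years to 2073-08-08 gives 2068-08-08.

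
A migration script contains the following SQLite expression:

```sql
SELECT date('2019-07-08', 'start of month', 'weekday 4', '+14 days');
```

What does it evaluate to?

2019-07-18

`start of month` rewinds 2019-07-08 to 2019-07-01.
`weekday 4` advances to the next Thursday; 2019-07-01 is a Monday, so it moves forward to 2019-07-04.
Advancing 14 more days within July lands on 2019-07-18.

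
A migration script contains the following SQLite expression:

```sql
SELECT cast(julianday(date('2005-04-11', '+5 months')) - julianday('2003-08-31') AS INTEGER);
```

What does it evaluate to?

Adding +5 months to 2005-04-11 gives 2005-09-11.
0 days remain in August 2003 after the 31st (31 − 31).
Full months from September 2003 through August 2005 contribute their day counts.
Then 11 days into September 2005.
Total: 0 + 30 + 31 + 30 + 31 + 31 + 29 + 31 + 30 + 31 + 30 + 31 + 31 + 30 + 31 + 30 + 31 + 31 + 28 + 31 + 30 + 31 + 30 + 31 + 31 + 11 = 742.

742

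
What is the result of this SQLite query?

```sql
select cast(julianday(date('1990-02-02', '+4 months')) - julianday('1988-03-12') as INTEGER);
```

812

Adding +4 months to 1990-02-02 gives 1990-06-02.
19 days remain in March 1988 after the 12th (31 − 12).
Full months from April 1988 through May 1990 contribute their day counts.
Then 2 days into June 1990.
Total: 19 + 30 + 31 + 30 + 31 + 31 + 30 + 31 + 30 + 31 + 31 + 28 + 31 + 30 + 31 + 30 + 31 + 31 + 30 + 31 + 30 + 31 + 31 + 28 + 31 + 30 + 31 + 2 = 812.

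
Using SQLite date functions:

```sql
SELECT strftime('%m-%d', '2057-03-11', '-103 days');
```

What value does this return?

First apply '-103 days': 2057-03-11 → 2056-11-28.
`%m-%d` extracts the month-day: 11-28.

11-28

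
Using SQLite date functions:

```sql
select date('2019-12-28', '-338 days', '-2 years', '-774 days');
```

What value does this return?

2014-12-12

Applying '-338 days' to 2019-12-28: counting 338 days back gives 2019-01-24.
Adding -2 years to 2019-01-24 gives 2017-01-24.
Applying '-774 days' to 2017-01-24: counting 774 days back gives 2014-12-12.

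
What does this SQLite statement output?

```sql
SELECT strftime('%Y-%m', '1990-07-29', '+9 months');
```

First apply '+9 months': 1990-07-29 → 1991-04-29.
`%Y-%m` extracts the year-month: 1991-04.

1991-04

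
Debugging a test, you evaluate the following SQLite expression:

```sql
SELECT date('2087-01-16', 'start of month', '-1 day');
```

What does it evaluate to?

2086-12-31

`start of month` rewinds 2087-01-16 to 2087-01-01.
Going back 1 day from 2087-01-01 reaches 2086-12-31 (last day of December, 31 days).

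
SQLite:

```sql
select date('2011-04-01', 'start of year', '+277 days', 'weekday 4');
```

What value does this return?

`start of year` rewinds 2011-04-01 to 2011-01-01.
Applying '+277 days' to 2011-01-01: counting 277 days forward gives 2011-10-05.
`weekday 4` advances to the next Thursday; 2011-10-05 is a Wednesday, so it moves forward to 2011-10-06.

2011-10-06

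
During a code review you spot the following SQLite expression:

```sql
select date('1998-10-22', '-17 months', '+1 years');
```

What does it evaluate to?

1998-05-22

Adding -17 months to 1998-10-22 gives 1997-05-22.
Adding +1 year to 1997-05-22 gives 1998-05-22.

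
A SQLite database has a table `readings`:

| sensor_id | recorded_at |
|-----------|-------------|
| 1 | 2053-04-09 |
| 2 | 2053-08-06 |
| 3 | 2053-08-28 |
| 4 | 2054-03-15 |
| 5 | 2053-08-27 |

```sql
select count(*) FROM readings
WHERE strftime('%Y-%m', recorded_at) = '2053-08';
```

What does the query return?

Rows with year-month 2053-08: 2053-08-06, 2053-08-28, 2053-08-27 → 3.

3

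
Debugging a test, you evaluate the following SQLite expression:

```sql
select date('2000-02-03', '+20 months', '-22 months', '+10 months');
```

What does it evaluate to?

Adding +20 months to 2000-02-03 gives 2001-10-03.
Adding -22 months to 2001-10-03 gives 1999-12-03.
Adding +10 months to 1999-12-03 gives 2000-10-03.

2000-10-03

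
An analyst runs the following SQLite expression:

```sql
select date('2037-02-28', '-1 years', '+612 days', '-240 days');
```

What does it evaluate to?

2037-03-06

Adding -1 year to 2037-02-28 gives 2036-02-28.
Applying '+612 days' to 2036-02-28: counting 612 days forward gives 2037-11-01.
Applying '-240 days' to 2037-11-01: counting 240 days back gives 2037-03-06.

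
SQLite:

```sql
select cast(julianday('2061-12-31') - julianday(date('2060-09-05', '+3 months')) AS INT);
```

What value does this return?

391

Adding +3 months to 2060-09-05 gives 2060-12-05.
26 days remain in December 2060 after the 5th (31 − 5).
Full months from January 2061 through November 2061 contribute their day counts.
Then 31 days into December 2061.
Total: 26 + 31 + 28 + 31 + 30 + 31 + 30 + 31 + 31 + 30 + 31 + 30 + 31 = 391.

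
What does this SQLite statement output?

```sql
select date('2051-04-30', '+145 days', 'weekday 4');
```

2051-09-28

Applying '+145 days' to 2051-04-30: counting 145 days forward gives 2051-09-22.
`weekday 4` advances to the next Thursday; 2051-09-22 is a Friday, so it moves forward to 2051-09-28.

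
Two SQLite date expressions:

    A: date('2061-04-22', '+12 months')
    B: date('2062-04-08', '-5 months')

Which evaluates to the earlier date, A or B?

A = 2062-04-22.
B = 2061-11-08.
B is earlier.

B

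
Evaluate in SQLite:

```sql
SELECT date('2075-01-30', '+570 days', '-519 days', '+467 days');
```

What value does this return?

Applying '+570 days' to 2075-01-30: counting 570 days forward gives 2076-08-22.
Applying '-519 days' to 2076-08-22: counting 519 days back gives 2075-03-22.
Applying '+467 days' to 2075-03-22: counting 467 days forward gives 2076-07-01.

2076-07-01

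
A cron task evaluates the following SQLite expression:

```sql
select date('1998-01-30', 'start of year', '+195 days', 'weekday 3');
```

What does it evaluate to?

1998-07-15

`start of year` rewinds 1998-01-30 to 1998-01-01.
Applying '+195 days' to 1998-01-01: counting 195 days forward gives 1998-07-15.
`weekday 3` advances to the next Wednesday; 1998-07-15 is already a Wednesday, so it stays at 1998-07-15.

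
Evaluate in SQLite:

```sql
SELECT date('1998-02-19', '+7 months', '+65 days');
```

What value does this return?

Adding +7 months to 1998-02-19 gives 1998-09-19.
Applying '+65 days' to 1998-09-19: counting 65 days forward gives 1998-11-23.

1998-11-23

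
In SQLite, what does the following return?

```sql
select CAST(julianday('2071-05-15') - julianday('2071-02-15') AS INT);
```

13 days remain in February 2071 after the 15th (28 − 15).
March 2071: 31 days.
April 2071: 30 days.
Then 15 days into May 2071.
Total: 13 + 31 + 30 + 15 = 89.

89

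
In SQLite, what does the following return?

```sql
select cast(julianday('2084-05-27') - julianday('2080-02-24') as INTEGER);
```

1554

5 days remain in February 2080 after the 24th (29 − 24).
Full months from March 2080 through April 2084 contribute their day counts.
Then 27 days into May 2084.
Total: 5 + 31 + 30 + 31 + 30 + 31 + 31 + 30 + 31 + 30 + 31 + 31 + 28 + 31 + 30 + 31 + 30 + 31 + 31 + 30 + 31 + 30 + 31 + 31 + 28 + 31 + 30 + 31 + 30 + 31 + 31 + 30 + 31 + 30 + 31 + 31 + 28 + 31 + 30 + 31 + 30 + 31 + 31 + 30 + 31 + 30 + 31 + 31 + 29 + 31 + 30 + 27 = 1554.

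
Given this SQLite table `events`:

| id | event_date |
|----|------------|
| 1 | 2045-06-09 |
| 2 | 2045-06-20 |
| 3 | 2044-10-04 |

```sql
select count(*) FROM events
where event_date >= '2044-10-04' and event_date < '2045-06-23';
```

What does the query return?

3

Rows in [2044-10-04, 2045-06-23): 2045-06-09, 2045-06-20, 2044-10-04 → 3 rows.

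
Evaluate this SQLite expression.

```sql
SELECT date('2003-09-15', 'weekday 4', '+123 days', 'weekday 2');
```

2004-01-20

`weekday 4` advances to the next Thursday; 2003-09-15 is a Monday, so it moves forward to 2003-09-18.
Applying '+123 days' to 2003-09-18: counting 123 days forward gives 2004-01-19.
`weekday 2` advances to the next Tuesday; 2004-01-19 is a Monday, so it moves forward to 2004-01-20.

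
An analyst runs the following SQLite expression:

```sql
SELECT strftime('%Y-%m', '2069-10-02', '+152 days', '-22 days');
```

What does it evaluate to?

First apply '+152 days', '-22 days': 2069-10-02 → 2070-02-09.
`%Y-%m` extracts the year-month: 2070-02.

2070-02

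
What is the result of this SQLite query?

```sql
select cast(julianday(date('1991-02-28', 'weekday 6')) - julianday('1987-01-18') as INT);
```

`weekday 6` advances to the next Saturday; 1991-02-28 is a Thursday, so it moves forward to 1991-03-02.
13 days remain in January 1987 after the 18th (31 − 18).
Full months from February 1987 through February 1991 contribute their day counts.
Then 2 days into March 1991.
Total: 13 + 28 + 31 + 30 + 31 + 30 + 31 + 31 + 30 + 31 + 30 + 31 + 31 + 29 + 31 + 30 + 31 + 30 + 31 + 31 + 30 + 31 + 30 + 31 + 31 + 28 + 31 + 30 + 31 + 30 + 31 + 31 + 30 + 31 + 30 + 31 + 31 + 28 + 31 + 30 + 31 + 30 + 31 + 31 + 30 + 31 + 30 + 31 + 31 + 28 + 2 = 1504.

1504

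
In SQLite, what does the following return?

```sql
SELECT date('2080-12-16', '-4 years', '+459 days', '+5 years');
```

2083-03-20

Adding -4 years to 2080-12-16 gives 2076-12-16.
Applying '+459 days' to 2076-12-16: counting 459 days forward gives 2078-03-20.
Adding +5 years to 2078-03-20 gives 2083-03-20.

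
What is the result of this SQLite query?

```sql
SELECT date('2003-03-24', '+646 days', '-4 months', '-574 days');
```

2003-02-02

Applying '+646 days' to 2003-03-24: counting 646 days forward gives 2004-12-29.
Adding -4 months to 2004-12-29 gives 2004-08-29.
Applying '-574 days' to 2004-08-29: counting 574 days back gives 2003-02-02.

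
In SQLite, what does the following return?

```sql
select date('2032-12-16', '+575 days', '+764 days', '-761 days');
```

Applying '+575 days' to 2032-12-16: counting 575 days forward gives 2034-07-14.
Applying '+764 days' to 2034-07-14: counting 764 days forward gives 2036-08-16.
Applying '-761 days' to 2036-08-16: counting 761 days back gives 2034-07-17.

2034-07-17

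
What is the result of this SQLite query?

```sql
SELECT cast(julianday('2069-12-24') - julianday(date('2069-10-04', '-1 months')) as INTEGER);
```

Adding -1 month to 2069-10-04 gives 2069-09-04.
26 days remain in September 2069 after the 4th (30 − 4).
October 2069: 31 days.
November 2069: 30 days.
Then 24 days into December 2069.
Total: 26 + 31 + 30 + 24 = 111.

111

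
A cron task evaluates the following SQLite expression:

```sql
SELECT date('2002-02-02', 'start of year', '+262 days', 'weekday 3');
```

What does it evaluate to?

`start of year` rewinds 2002-02-02 to 2002-01-01.
Applying '+262 days' to 2002-01-01: counting 262 days forward gives 2002-09-20.
`weekday 3` advances to the next Wednesday; 2002-09-20 is a Friday, so it moves forward to 2002-09-25.

2002-09-25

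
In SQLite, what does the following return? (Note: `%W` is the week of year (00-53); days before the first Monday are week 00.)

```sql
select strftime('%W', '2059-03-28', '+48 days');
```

First apply '+48 days': 2059-03-28 → 2059-05-15.
2059-05-15 is a Thursday. SQLite's %W counts Mondays since the year started; the result is 19.

19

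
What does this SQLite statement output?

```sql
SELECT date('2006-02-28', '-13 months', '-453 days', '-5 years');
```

1998-11-02

Adding -13 months to 2006-02-28 gives 2005-01-28.
Applying '-453 days' to 2005-01-28: counting 453 days back gives 2003-11-02.
Adding -5 years to 2003-11-02 gives 1998-11-02.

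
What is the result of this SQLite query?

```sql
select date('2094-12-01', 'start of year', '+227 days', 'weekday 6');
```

2094-08-21

`start of year` rewinds 2094-12-01 to 2094-01-01.
Applying '+227 days' to 2094-01-01: counting 227 days forward gives 2094-08-16.
`weekday 6` advances to the next Saturday; 2094-08-16 is a Monday, so it moves forward to 2094-08-21.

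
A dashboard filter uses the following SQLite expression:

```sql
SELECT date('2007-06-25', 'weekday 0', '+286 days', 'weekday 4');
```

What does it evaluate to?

2008-04-17

`weekday 0` advances to the next Sunday; 2007-06-25 is a Monday, so it moves forward to 2007-07-01.
Applying '+286 days' to 2007-07-01: counting 286 days forward gives 2008-04-12.
`weekday 4` advances to the next Thursday; 2008-04-12 is a Saturday, so it moves forward to 2008-04-17.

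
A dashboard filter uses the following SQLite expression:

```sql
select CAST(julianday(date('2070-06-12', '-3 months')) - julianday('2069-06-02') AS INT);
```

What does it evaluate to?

Adding -3 months to 2070-06-12 gives 2070-03-12.
28 days remain in June 2069 after the 2nd (30 − 2).
Full months from July 2069 through February 2070 contribute their day counts.
Then 12 days into March 2070.
Total: 28 + 31 + 31 + 30 + 31 + 30 + 31 + 31 + 28 + 12 = 283.

283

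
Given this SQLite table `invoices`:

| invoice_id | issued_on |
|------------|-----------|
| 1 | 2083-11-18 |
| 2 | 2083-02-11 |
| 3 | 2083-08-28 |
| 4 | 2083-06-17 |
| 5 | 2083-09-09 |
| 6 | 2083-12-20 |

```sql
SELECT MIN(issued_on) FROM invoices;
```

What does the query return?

2083-02-11

MIN over {2083-02-11, 2083-06-17, 2083-08-28, 2083-09-09, 2083-11-18, 2083-12-20}.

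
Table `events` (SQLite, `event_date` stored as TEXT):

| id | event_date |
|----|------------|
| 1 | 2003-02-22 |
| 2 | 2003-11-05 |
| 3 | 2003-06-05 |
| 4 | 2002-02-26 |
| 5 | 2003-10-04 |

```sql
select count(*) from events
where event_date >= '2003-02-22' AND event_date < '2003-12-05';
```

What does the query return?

Rows in [2003-02-22, 2003-12-05): 2003-02-22, 2003-11-05, 2003-06-05, 2003-10-04 → 4 rows.

4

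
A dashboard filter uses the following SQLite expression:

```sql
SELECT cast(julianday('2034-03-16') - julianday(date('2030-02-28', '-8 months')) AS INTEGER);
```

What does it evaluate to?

Adding -8 months to 2030-02-28 gives 2029-06-28.
2 days remain in June 2029 after the 28th (30 − 28).
Full months from July 2029 through February 2034 contribute their day counts.
Then 16 days into March 2034.
Total: 2 + 31 + 31 + 30 + 31 + 30 + 31 + 31 + 28 + 31 + 30 + 31 + 30 + 31 + 31 + 30 + 31 + 30 + 31 + 31 + 28 + 31 + 30 + 31 + 30 + 31 + 31 + 30 + 31 + 30 + 31 + 31 + 29 + 31 + 30 + 31 + 30 + 31 + 31 + 30 + 31 + 30 + 31 + 31 + 28 + 31 + 30 + 31 + 30 + 31 + 31 + 30 + 31 + 30 + 31 + 31 + 28 + 16 = 1722.

1722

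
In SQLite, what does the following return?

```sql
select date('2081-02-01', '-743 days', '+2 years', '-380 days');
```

2080-01-06

Applying '-743 days' to 2081-02-01: counting 743 days back gives 2079-01-20.
Adding +2 years to 2079-01-20 gives 2081-01-20.
Applying '-380 days' to 2081-01-20: counting 380 days back gives 2080-01-06.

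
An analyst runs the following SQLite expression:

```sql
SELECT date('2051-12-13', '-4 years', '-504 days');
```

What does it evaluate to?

Adding -4 years to 2051-12-13 gives 2047-12-13.
Applying '-504 days' to 2047-12-13: counting 504 days back gives 2046-07-27.

2046-07-27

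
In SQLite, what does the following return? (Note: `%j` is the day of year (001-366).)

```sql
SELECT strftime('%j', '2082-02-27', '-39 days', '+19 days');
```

First apply '-39 days', '+19 days': 2082-02-27 → 2082-02-07.
Day-of-year for 2082-02-07: days since 2082-01-01 inclusive = 38, zero-padded to 038.

038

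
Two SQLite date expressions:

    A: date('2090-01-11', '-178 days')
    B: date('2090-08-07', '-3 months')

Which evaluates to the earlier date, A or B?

A

A = 2089-07-17.
B = 2090-05-07.
A is earlier.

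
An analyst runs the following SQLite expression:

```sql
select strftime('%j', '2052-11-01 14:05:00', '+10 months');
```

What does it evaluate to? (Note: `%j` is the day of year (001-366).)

244

First apply '+10 months': 2052-11-01 14:05:00 → 2053-09-01 14:05:00.
Day-of-year for 2053-09-01: days since 2053-01-01 inclusive = 244, zero-padded to 244.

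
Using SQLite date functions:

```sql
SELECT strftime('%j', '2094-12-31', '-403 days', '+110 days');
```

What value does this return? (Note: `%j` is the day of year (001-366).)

072

First apply '-403 days', '+110 days': 2094-12-31 → 2094-03-13.
Day-of-year for 2094-03-13: days since 2094-01-01 inclusive = 72, zero-padded to 072.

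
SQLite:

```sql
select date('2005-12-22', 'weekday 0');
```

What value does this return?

`weekday 0` advances to the next Sunday; 2005-12-22 is a Thursday, so it moves forward to 2005-12-25.

2005-12-25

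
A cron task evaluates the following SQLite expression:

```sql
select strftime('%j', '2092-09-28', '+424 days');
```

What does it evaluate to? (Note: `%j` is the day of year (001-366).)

330

First apply '+424 days': 2092-09-28 → 2093-11-26.
Day-of-year for 2093-11-26: days since 2093-01-01 inclusive = 330, zero-padded to 330.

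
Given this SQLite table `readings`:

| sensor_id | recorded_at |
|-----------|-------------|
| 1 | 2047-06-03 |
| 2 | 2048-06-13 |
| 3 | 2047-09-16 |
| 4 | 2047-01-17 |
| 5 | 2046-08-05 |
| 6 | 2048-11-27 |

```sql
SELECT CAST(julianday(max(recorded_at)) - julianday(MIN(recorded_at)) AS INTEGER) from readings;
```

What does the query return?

845

MIN = 2046-08-05, MAX = 2048-11-27.
26 days remain in August 2046 after the 5th (31 − 5).
Full months from September 2046 through October 2048 contribute their day counts.
Then 27 days into November 2048.
Total: 26 + 30 + 31 + 30 + 31 + 31 + 28 + 31 + 30 + 31 + 30 + 31 + 31 + 30 + 31 + 30 + 31 + 31 + 29 + 31 + 30 + 31 + 30 + 31 + 31 + 30 + 31 + 27 = 845.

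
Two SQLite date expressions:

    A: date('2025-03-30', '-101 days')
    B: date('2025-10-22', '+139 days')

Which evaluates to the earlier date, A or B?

A

A = 2024-12-19.
B = 2026-03-10.
A is earlier.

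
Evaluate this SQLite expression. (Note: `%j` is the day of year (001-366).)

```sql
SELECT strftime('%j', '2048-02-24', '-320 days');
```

100

First apply '-320 days': 2048-02-24 → 2047-04-10.
Day-of-year for 2047-04-10: days since 2047-01-01 inclusive = 100, zero-padded to 100.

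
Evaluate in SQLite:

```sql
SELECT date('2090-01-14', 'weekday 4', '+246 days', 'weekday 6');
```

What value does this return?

2090-09-23

`weekday 4` advances to the next Thursday; 2090-01-14 is a Saturday, so it moves forward to 2090-01-19.
Applying '+246 days' to 2090-01-19: counting 246 days forward gives 2090-09-22.
`weekday 6` advances to the next Saturday; 2090-09-22 is a Friday, so it moves forward to 2090-09-23.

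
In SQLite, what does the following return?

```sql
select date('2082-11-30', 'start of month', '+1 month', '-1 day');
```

`start of month` rewinds 2082-11-30 to 2082-11-01.
Adding +1 month to 2082-11-01 gives 2082-12-01.
Going back 1 day from 2082-12-01 reaches 2082-11-30 (last day of November, 30 days).

2082-11-30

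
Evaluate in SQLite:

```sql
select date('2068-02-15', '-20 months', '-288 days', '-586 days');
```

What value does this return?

Adding -20 months to 2068-02-15 gives 2066-06-15.
Applying '-288 days' to 2066-06-15: counting 288 days back gives 2065-08-31.
Applying '-586 days' to 2065-08-31: counting 586 days back gives 2064-01-23.

2064-01-23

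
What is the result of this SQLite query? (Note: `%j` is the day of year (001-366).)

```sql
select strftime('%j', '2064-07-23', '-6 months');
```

023

First apply '-6 months': 2064-07-23 → 2064-01-23.
Day-of-year for 2064-01-23: days since 2064-01-01 inclusive = 23, zero-padded to 023.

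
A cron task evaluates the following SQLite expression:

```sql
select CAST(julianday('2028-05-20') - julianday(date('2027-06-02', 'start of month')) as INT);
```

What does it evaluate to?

`start of month` rewinds 2027-06-02 to 2027-06-01.
29 days remain in June 2027 after the 1st (30 − 1).
Full months from July 2027 through April 2028 contribute their day counts.
Then 20 days into May 2028.
Total: 29 + 31 + 31 + 30 + 31 + 30 + 31 + 31 + 29 + 31 + 30 + 20 = 354.

354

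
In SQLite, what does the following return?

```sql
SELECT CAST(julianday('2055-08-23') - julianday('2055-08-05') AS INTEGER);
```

Both dates are in August 2055: 23 − 5 = 18.

18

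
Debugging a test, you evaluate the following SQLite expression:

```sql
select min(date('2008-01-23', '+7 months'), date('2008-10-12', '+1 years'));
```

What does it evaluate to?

2008-08-23

date('2008-01-23', '+7 months') → 2008-08-23.
date('2008-10-12', '+1 years') → 2009-10-12.
Earlier of the two is 2008-08-23.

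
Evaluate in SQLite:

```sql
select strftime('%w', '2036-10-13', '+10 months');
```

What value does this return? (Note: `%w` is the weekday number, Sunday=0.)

4

First apply '+10 months': 2036-10-13 → 2037-08-13.
2037-08-13 is a Thursday; with Sunday=0 that is 4.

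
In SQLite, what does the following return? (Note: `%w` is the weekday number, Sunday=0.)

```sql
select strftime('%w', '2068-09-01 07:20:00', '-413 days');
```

6

First apply '-413 days': 2068-09-01 07:20:00 → 2067-07-16 07:20:00.
2067-07-16 is a Saturday; with Sunday=0 that is 6.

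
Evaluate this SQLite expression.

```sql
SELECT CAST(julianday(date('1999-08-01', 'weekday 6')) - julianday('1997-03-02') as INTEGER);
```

888

`weekday 6` advances to the next Saturday; 1999-08-01 is a Sunday, so it moves forward to 1999-08-07.
29 days remain in March 1997 after the 2nd (31 − 2).
Full months from April 1997 through July 1999 contribute their day counts.
Then 7 days into August 1999.
Total: 29 + 30 + 31 + 30 + 31 + 31 + 30 + 31 + 30 + 31 + 31 + 28 + 31 + 30 + 31 + 30 + 31 + 31 + 30 + 31 + 30 + 31 + 31 + 28 + 31 + 30 + 31 + 30 + 31 + 7 = 888.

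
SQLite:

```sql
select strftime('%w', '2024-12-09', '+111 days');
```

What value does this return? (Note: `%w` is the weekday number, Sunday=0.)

0

First apply '+111 days': 2024-12-09 → 2025-03-30.
2025-03-30 is a Sunday; with Sunday=0 that is 0.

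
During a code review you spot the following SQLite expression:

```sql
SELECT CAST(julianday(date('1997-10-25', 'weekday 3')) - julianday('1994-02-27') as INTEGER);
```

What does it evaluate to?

1340

`weekday 3` advances to the next Wednesday; 1997-10-25 is a Saturday, so it moves forward to 1997-10-29.
1 day remains in February 1994 after the 27th (28 − 27).
Full months from March 1994 through September 1997 contribute their day counts.
Then 29 days into October 1997.
Total: 1 + 31 + 30 + 31 + 30 + 31 + 31 + 30 + 31 + 30 + 31 + 31 + 28 + 31 + 30 + 31 + 30 + 31 + 31 + 30 + 31 + 30 + 31 + 31 + 29 + 31 + 30 + 31 + 30 + 31 + 31 + 30 + 31 + 30 + 31 + 31 + 28 + 31 + 30 + 31 + 30 + 31 + 31 + 30 + 29 = 1340.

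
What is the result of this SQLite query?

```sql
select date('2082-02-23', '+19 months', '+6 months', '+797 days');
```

2086-05-29

Adding +19 months to 2082-02-23 gives 2083-09-23.
Adding +6 months to 2083-09-23 gives 2084-03-23.
Applying '+797 days' to 2084-03-23: counting 797 days forward gives 2086-05-29.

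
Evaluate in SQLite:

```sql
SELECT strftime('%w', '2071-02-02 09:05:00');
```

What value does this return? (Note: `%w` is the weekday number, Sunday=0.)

2071-02-02 is a Monday; with Sunday=0 that is 1.

1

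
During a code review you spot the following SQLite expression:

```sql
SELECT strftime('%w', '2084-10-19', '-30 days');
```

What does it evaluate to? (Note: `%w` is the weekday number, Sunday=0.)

First apply '-30 days': 2084-10-19 → 2084-09-19.
2084-09-19 is a Tuesday; with Sunday=0 that is 2.

2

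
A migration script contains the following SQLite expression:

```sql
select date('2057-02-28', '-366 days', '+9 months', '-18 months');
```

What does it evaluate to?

Applying '-366 days' to 2057-02-28: counting 366 days back gives 2056-02-28.
Adding +9 months to 2056-02-28 gives 2056-11-28.
Adding -18 months to 2056-11-28 gives 2055-05-28.

2055-05-28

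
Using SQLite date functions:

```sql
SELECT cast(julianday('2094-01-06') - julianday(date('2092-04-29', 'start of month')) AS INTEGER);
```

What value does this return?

`start of month` rewinds 2092-04-29 to 2092-04-01.
29 days remain in April 2092 after the 1st (30 − 1).
Full months from May 2092 through December 2093 contribute their day counts.
Then 6 days into January 2094.
Total: 29 + 31 + 30 + 31 + 31 + 30 + 31 + 30 + 31 + 31 + 28 + 31 + 30 + 31 + 30 + 31 + 31 + 30 + 31 + 30 + 31 + 6 = 645.

645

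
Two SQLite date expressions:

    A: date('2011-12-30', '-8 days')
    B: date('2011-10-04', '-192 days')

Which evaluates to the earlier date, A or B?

B

A = 2011-12-22.
B = 2011-03-26.
B is earlier.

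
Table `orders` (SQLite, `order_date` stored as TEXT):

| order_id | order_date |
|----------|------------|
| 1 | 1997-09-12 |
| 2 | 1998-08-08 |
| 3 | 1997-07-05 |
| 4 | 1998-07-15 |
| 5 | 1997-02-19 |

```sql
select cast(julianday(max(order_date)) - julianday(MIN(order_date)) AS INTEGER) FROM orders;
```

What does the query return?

MIN = 1997-02-19, MAX = 1998-08-08.
9 days remain in February 1997 after the 19th (28 − 19).
Full months from March 1997 through July 1998 contribute their day counts.
Then 8 days into August 1998.
Total: 9 + 31 + 30 + 31 + 30 + 31 + 31 + 30 + 31 + 30 + 31 + 31 + 28 + 31 + 30 + 31 + 30 + 31 + 8 = 535.

535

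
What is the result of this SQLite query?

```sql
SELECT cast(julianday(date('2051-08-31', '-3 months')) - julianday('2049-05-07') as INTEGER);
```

Adding -3 months to 2051-08-31 gives 2051-05-31.
24 days remain in May 2049 after the 7th (31 − 7).
Full months from June 2049 through April 2051 contribute their day counts.
Then 31 days into May 2051.
Total: 24 + 30 + 31 + 31 + 30 + 31 + 30 + 31 + 31 + 28 + 31 + 30 + 31 + 30 + 31 + 31 + 30 + 31 + 30 + 31 + 31 + 28 + 31 + 30 + 31 = 754.

754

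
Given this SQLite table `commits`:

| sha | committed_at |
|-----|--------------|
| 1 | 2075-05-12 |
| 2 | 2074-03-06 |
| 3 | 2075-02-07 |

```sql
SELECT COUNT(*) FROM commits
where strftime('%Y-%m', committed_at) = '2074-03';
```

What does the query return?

Rows with year-month 2074-03: 2074-03-06 → 1.

1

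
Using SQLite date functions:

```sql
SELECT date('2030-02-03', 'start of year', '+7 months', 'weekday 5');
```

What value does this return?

2030-08-02

`start of year` rewinds 2030-02-03 to 2030-01-01.
Adding +7 months to 2030-01-01 gives 2030-08-01.
`weekday 5` advances to the next Friday; 2030-08-01 is a Thursday, so it moves forward to 2030-08-02.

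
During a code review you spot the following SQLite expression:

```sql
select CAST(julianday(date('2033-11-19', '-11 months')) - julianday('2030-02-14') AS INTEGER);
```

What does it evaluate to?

1039

Adding -11 months to 2033-11-19 gives 2032-12-19.
14 days remain in February 2030 after the 14th (28 − 14).
Full months from March 2030 through November 2032 contribute their day counts.
Then 19 days into December 2032.
Total: 14 + 31 + 30 + 31 + 30 + 31 + 31 + 30 + 31 + 30 + 31 + 31 + 28 + 31 + 30 + 31 + 30 + 31 + 31 + 30 + 31 + 30 + 31 + 31 + 29 + 31 + 30 + 31 + 30 + 31 + 31 + 30 + 31 + 30 + 19 = 1039.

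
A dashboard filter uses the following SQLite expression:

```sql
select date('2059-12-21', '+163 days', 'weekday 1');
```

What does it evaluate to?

Applying '+163 days' to 2059-12-21: counting 163 days forward gives 2060-06-01.
`weekday 1` advances to the next Monday; 2060-06-01 is a Tuesday, so it moves forward to 2060-06-07.

2060-06-07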